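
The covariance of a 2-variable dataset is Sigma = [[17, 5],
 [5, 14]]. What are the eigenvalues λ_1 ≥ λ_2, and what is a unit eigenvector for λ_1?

Step 1 — characteristic polynomial of 2×2 Sigma:
  det(Sigma - λI) = λ² - trace · λ + det = 0.
  trace = 17 + 14 = 31, det = 17·14 - (5)² = 213.
Step 2 — discriminant:
  Δ = trace² - 4·det = 961 - 852 = 109.
Step 3 — eigenvalues:
  λ = (trace ± √Δ)/2 = (31 ± 10.4403)/2,
  λ_1 = 20.7202,  λ_2 = 10.2798.

Step 4 — unit eigenvector for λ_1: solve (Sigma - λ_1 I)v = 0. First row:
  (17 - 20.7202)·v_x + (5)·v_y = 0, i.e. (-3.7202)·v_x + (5)·v_y = 0,
  so v ∝ (b, λ_1 - a) = (5, 3.7202) = u.
  ||u|| = √((5)² + (3.7202)²) = √(38.8395) ≈ 6.2321,
  v_1 = u/||u|| ≈ (0.8023, 0.5969) (||v_1|| = 1).

λ_1 = 20.7202,  λ_2 = 10.2798;  v_1 ≈ (0.8023, 0.5969)


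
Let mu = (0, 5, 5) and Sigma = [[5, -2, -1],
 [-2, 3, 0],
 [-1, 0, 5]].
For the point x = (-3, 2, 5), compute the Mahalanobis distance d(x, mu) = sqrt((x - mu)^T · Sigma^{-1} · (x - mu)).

Step 1 — centre the observation: (x - mu) = (-3, -3, 0).

Step 2 — invert Sigma (cofactor / det for 3×3, or solve directly):
  Sigma^{-1} = [[0.2885, 0.1923, 0.0577],
 [0.1923, 0.4615, 0.0385],
 [0.0577, 0.0385, 0.2115]].

Step 3 — form the quadratic (x - mu)^T · Sigma^{-1} · (x - mu):
  Sigma^{-1} · (x - mu) = (-1.4423, -1.9615, -0.2885).
  (x - mu)^T · [Sigma^{-1} · (x - mu)] = (-3)·(-1.4423) + (-3)·(-1.9615) + (0)·(-0.2885) = 10.2115.

Step 4 — take square root: d = √(10.2115) ≈ 3.1955.

d(x, mu) = √(10.2115) ≈ 3.1955


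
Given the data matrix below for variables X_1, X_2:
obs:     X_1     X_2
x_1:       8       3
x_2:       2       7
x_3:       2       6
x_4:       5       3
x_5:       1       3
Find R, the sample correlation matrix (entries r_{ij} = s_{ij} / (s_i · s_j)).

Step 1 — column means:
  mean(X_1) = (8 + 2 + 2 + 5 + 1) / 5 = 18/5 = 3.6
  mean(X_2) = (3 + 7 + 6 + 3 + 3) / 5 = 22/5 = 4.4

Step 2 — sample variances and covariances s[i,j] = (1/(n-1)) · Σ_k (x_{k,i} - mean_i) · (x_{k,j} - mean_j), with n-1 = 4:
  s[X_1,X_1] = ((4.4)·(4.4) + (-1.6)·(-1.6) + (-1.6)·(-1.6) + (1.4)·(1.4) + (-2.6)·(-2.6)) / 4 = 33.2/4 = 8.3
  s[X_1,X_2] = ((4.4)·(-1.4) + (-1.6)·(2.6) + (-1.6)·(1.6) + (1.4)·(-1.4) + (-2.6)·(-1.4)) / 4 = -11.2/4 = -2.8
  s[X_2,X_2] = ((-1.4)·(-1.4) + (2.6)·(2.6) + (1.6)·(1.6) + (-1.4)·(-1.4) + (-1.4)·(-1.4)) / 4 = 15.2/4 = 3.8
  Sample standard deviations s_i = √(s[i,i]):
  s(X_1) = √(8.3) = 2.881
  s(X_2) = √(3.8) = 1.9494

Step 3 — r_{ij} = s_{ij} / (s_i · s_j):
  r[X_1,X_1] = 1 (diagonal).
  r[X_1,X_2] = -2.8 / (2.881 · 1.9494) = -2.8 / 5.616 = -0.4986
  r[X_2,X_2] = 1 (diagonal).

R is symmetric with unit diagonal. Assembling:

R = [[1, -0.4986],
 [-0.4986, 1]]


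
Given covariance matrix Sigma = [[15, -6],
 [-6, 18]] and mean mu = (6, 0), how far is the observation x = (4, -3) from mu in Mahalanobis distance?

Step 1 — centre the observation: (x - mu) = (-2, -3).

Step 2 — invert Sigma. det(Sigma) = 15·18 - (-6)² = 234.
  Sigma^{-1} = (1/det) · [[d, -b], [-b, a]] = [[0.0769, 0.0256],
 [0.0256, 0.0641]].

Step 3 — form the quadratic (x - mu)^T · Sigma^{-1} · (x - mu):
  Sigma^{-1} · (x - mu) = (-0.2308, -0.2436).
  (x - mu)^T · [Sigma^{-1} · (x - mu)] = (-2)·(-0.2308) + (-3)·(-0.2436) = 1.1923.

Step 4 — take square root: d = √(1.1923) ≈ 1.0919.

d(x, mu) = √(1.1923) ≈ 1.0919


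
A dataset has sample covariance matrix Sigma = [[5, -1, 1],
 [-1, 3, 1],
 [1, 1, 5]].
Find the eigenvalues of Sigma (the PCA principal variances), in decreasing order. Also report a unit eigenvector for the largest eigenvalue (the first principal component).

Step 1 — characteristic polynomial p(λ) = det(λI - Sigma) = λ³ - tr·λ² + c_1·λ - det, where tr = trace, c_1 = sum of the principal 2×2 minors, det = det(Sigma):
  tr = 5 + 3 + 5 = 13,
  c_1 = (5·3 - (-1)²) + (5·5 - (1)²) + (3·5 - (1)²) = 14 + 24 + 14 = 52,
  det = 5·(3·5 - (1)²) - (-1)·((-1)·5 - (1)·(1)) + (1)·((-1)·(1) - 3·(1)) = 5·(14) - (-1)·(-6) + (1)·(-4) = 60.
  So p(λ) = λ³ - 13λ² + 52λ - 60.
Step 2 — look for an integer root (rational root theorem: any rational root is an integer divisor of 60). Testing λ = 2:
  p(2) = 8 - 52 + 104 - 60 = 0  ✓
  Dividing out (λ - 2): p(λ) = (λ - 2)(λ² - 11λ + 30).
Step 3 — remaining eigenvalues from the quadratic λ² - 11λ + 30 = 0:
  Δ = 11² - 4·30 = 121 - 120 = 1,  λ = (11 ± √1)/2 = (11 ± 1)/2 = 6 or 5.
  Sorted: λ_1 = 6,  λ_2 = 5,  λ_3 = 2  (check: sum = 13 = tr ✓).

Step 4 — unit eigenvector for λ_1 = 6: v spans the null space of (Sigma - λ_1 I), whose rows are
  r_1 = (-1, -1, 1),  r_2 = (-1, -3, 1),  r_3 = (1, 1, -1).
  v is orthogonal to every row, so take v ∝ r_1 × r_2 = ((-1)·(1) - (1)·(-3), (1)·(-1) - (-1)·(1), (-1)·(-3) - (-1)·(-1)) = (2, 0, 2).
  Rescale (divide by 2): u = (1, 0, 1).
  ||u|| = √((1)² + (0)² + (1)²) = √(2) ≈ 1.4142,  v_1 = u/||u|| ≈ (0.7071, 0, 0.7071) (||v_1|| = 1).

λ_1 = 6,  λ_2 = 5,  λ_3 = 2;  v_1 ≈ (0.7071, 0, 0.7071)


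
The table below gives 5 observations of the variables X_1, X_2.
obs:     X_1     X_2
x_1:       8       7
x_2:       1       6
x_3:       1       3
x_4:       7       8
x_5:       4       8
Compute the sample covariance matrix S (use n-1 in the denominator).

Step 1 — column means:
  mean(X_1) = (8 + 1 + 1 + 7 + 4) / 5 = 21/5 = 4.2
  mean(X_2) = (7 + 6 + 3 + 8 + 8) / 5 = 32/5 = 6.4

Step 2 — sample covariance S[i,j] = (1/(n-1)) · Σ_k (x_{k,i} - mean_i) · (x_{k,j} - mean_j), with n-1 = 4.
  S[X_1,X_1] = ((3.8)·(3.8) + (-3.2)·(-3.2) + (-3.2)·(-3.2) + (2.8)·(2.8) + (-0.2)·(-0.2)) / 4 = 42.8/4 = 10.7
  S[X_1,X_2] = ((3.8)·(0.6) + (-3.2)·(-0.4) + (-3.2)·(-3.4) + (2.8)·(1.6) + (-0.2)·(1.6)) / 4 = 18.6/4 = 4.65
  S[X_2,X_2] = ((0.6)·(0.6) + (-0.4)·(-0.4) + (-3.4)·(-3.4) + (1.6)·(1.6) + (1.6)·(1.6)) / 4 = 17.2/4 = 4.3

S is symmetric (S[j,i] = S[i,j]). Assembling:

S = [[10.7, 4.65],
 [4.65, 4.3]]


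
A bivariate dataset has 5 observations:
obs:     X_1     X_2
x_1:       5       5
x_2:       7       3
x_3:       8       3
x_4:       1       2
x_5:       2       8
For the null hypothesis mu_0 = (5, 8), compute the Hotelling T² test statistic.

Step 1 — sample mean vector:
  mean(X_1) = (5 + 7 + 8 + 1 + 2) / 5 = 23/5 = 4.6
  mean(X_2) = (5 + 3 + 3 + 2 + 8) / 5 = 21/5 = 4.2
  x̄ = (4.6, 4.2),  deviation x̄ - mu_0 = (4.6, 4.2) - (5, 8) = (-0.4, -3.8).

Step 2 — sample covariance matrix, S[i,j] = (1/(n-1)) · Σ_k (x_{k,i} - mean_i) · (x_{k,j} - mean_j), divisor n-1 = 4:
  S[X_1,X_1] = ((0.4)·(0.4) + (2.4)·(2.4) + (3.4)·(3.4) + (-3.6)·(-3.6) + (-2.6)·(-2.6)) / 4 = 37.2/4 = 9.3
  S[X_1,X_2] = ((0.4)·(0.8) + (2.4)·(-1.2) + (3.4)·(-1.2) + (-3.6)·(-2.2) + (-2.6)·(3.8)) / 4 = -8.6/4 = -2.15
  S[X_2,X_2] = ((0.8)·(0.8) + (-1.2)·(-1.2) + (-1.2)·(-1.2) + (-2.2)·(-2.2) + (3.8)·(3.8)) / 4 = 22.8/4 = 5.7
  S = [[9.3, -2.15],
 [-2.15, 5.7]].

Step 3 — invert S. det(S) = 9.3·5.7 - (-2.15)² = 48.3875.
  S^{-1} = (1/det) · [[d, -b], [-b, a]] = [[0.1178, 0.0444],
 [0.0444, 0.1922]].

Step 4 — quadratic form (x̄ - mu_0)^T · S^{-1} · (x̄ - mu_0):
  S^{-1} · (x̄ - mu_0) = (-0.216, -0.7481),
  (x̄ - mu_0)^T · [...] = (-0.4)·(-0.216) + (-3.8)·(-0.7481) = 2.9293.

Step 5 — scale by n: T² = 5 · 2.9293 = 14.6463.

T² ≈ 14.6463


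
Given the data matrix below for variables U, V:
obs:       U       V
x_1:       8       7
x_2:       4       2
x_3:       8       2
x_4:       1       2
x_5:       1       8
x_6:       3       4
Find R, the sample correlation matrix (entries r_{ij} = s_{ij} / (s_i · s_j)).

Step 1 — column means:
  mean(U) = (8 + 4 + 8 + 1 + 1 + 3) / 6 = 25/6 = 4.1667
  mean(V) = (7 + 2 + 2 + 2 + 8 + 4) / 6 = 25/6 = 4.1667

Step 2 — sample variances and covariances s[i,j] = (1/(n-1)) · Σ_k (x_{k,i} - mean_i) · (x_{k,j} - mean_j), with n-1 = 5:
  s[U,U] = ((3.8333)·(3.8333) + (-0.1667)·(-0.1667) + (3.8333)·(3.8333) + (-3.1667)·(-3.1667) + (-3.1667)·(-3.1667) + (-1.1667)·(-1.1667)) / 5 = 50.8333/5 = 10.1667
  s[U,V] = ((3.8333)·(2.8333) + (-0.1667)·(-2.1667) + (3.8333)·(-2.1667) + (-3.1667)·(-2.1667) + (-3.1667)·(3.8333) + (-1.1667)·(-0.1667)) / 5 = -2.1667/5 = -0.4333
  s[V,V] = ((2.8333)·(2.8333) + (-2.1667)·(-2.1667) + (-2.1667)·(-2.1667) + (-2.1667)·(-2.1667) + (3.8333)·(3.8333) + (-0.1667)·(-0.1667)) / 5 = 36.8333/5 = 7.3667
  Sample standard deviations s_i = √(s[i,i]):
  s(U) = √(10.1667) = 3.1885
  s(V) = √(7.3667) = 2.7142

Step 3 — r_{ij} = s_{ij} / (s_i · s_j):
  r[U,U] = 1 (diagonal).
  r[U,V] = -0.4333 / (3.1885 · 2.7142) = -0.4333 / 8.6542 = -0.0501
  r[V,V] = 1 (diagonal).

R is symmetric with unit diagonal. Assembling:

R = [[1, -0.0501],
 [-0.0501, 1]]


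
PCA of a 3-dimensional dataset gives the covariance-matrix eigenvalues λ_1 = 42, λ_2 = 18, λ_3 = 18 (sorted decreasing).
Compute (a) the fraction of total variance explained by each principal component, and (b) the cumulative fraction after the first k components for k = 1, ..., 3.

Step 1 — total variance = trace(Sigma) = Σ λ_i = 42 + 18 + 18 = 78.

Step 2 — fraction explained by component i = λ_i / Σ λ:
  PC1: 42/78 = 0.5385
  PC2: 18/78 = 0.2308
  PC3: 18/78 = 0.2308

Step 3 — cumulative fraction after k components = (λ_1 + ... + λ_k) / Σ λ:
  k = 1: 42/78 = 0.5385
  k = 2: (42 + 18)/78 = 60/78 = 0.7692
  k = 3: (42 + 18 + 18)/78 = 78/78 = 1

Summary (fraction, with percent):

explained: PC1 0.5385 (53.85%), PC2 0.2308 (23.08%), PC3 0.2308 (23.08%);  cumulative: 0.5385, 0.7692, 1


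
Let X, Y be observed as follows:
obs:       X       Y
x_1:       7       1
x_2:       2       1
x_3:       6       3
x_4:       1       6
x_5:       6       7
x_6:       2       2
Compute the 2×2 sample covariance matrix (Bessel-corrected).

Step 1 — column means:
  mean(X) = (7 + 2 + 6 + 1 + 6 + 2) / 6 = 24/6 = 4
  mean(Y) = (1 + 1 + 3 + 6 + 7 + 2) / 6 = 20/6 = 3.3333

Step 2 — sample covariance S[i,j] = (1/(n-1)) · Σ_k (x_{k,i} - mean_i) · (x_{k,j} - mean_j), with n-1 = 5.
  S[X,X] = ((3)·(3) + (-2)·(-2) + (2)·(2) + (-3)·(-3) + (2)·(2) + (-2)·(-2)) / 5 = 34/5 = 6.8
  S[X,Y] = ((3)·(-2.3333) + (-2)·(-2.3333) + (2)·(-0.3333) + (-3)·(2.6667) + (2)·(3.6667) + (-2)·(-1.3333)) / 5 = -1/5 = -0.2
  S[Y,Y] = ((-2.3333)·(-2.3333) + (-2.3333)·(-2.3333) + (-0.3333)·(-0.3333) + (2.6667)·(2.6667) + (3.6667)·(3.6667) + (-1.3333)·(-1.3333)) / 5 = 33.3333/5 = 6.6667

S is symmetric (S[j,i] = S[i,j]). Assembling:

S = [[6.8, -0.2],
 [-0.2, 6.6667]]


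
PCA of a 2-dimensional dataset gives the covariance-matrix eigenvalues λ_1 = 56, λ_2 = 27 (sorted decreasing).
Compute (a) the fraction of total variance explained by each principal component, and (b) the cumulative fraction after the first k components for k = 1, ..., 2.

Step 1 — total variance = trace(Sigma) = Σ λ_i = 56 + 27 = 83.

Step 2 — fraction explained by component i = λ_i / Σ λ:
  PC1: 56/83 = 0.6747
  PC2: 27/83 = 0.3253

Step 3 — cumulative fraction after k components = (λ_1 + ... + λ_k) / Σ λ:
  k = 1: 56/83 = 0.6747
  k = 2: (56 + 27)/83 = 83/83 = 1

Summary (fraction, with percent):

explained: PC1 0.6747 (67.47%), PC2 0.3253 (32.53%);  cumulative: 0.6747, 1


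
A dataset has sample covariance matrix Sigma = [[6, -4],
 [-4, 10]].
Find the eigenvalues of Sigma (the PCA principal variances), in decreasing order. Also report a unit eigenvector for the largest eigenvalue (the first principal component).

Step 1 — characteristic polynomial of 2×2 Sigma:
  det(Sigma - λI) = λ² - trace · λ + det = 0.
  trace = 6 + 10 = 16, det = 6·10 - (-4)² = 44.
Step 2 — discriminant:
  Δ = trace² - 4·det = 256 - 176 = 80.
Step 3 — eigenvalues:
  λ = (trace ± √Δ)/2 = (16 ± 8.9443)/2,
  λ_1 = 12.4721,  λ_2 = 3.5279.

Step 4 — unit eigenvector for λ_1: solve (Sigma - λ_1 I)v = 0. First row:
  (6 - 12.4721)·v_x + (-4)·v_y = 0, i.e. (-6.4721)·v_x + (-4)·v_y = 0,
  so v ∝ (b, λ_1 - a) = (-4, 6.4721); multiply by -1 so the first entry is positive: u = (4, -6.4721).
  ||u|| = √((4)² + (-6.4721)²) = √(57.8885) ≈ 7.6085,
  v_1 = u/||u|| ≈ (0.5257, -0.8507) (||v_1|| = 1).

λ_1 = 12.4721,  λ_2 = 3.5279;  v_1 ≈ (0.5257, -0.8507)


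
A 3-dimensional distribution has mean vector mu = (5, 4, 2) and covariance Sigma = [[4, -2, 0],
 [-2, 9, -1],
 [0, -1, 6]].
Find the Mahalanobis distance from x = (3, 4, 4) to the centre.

Step 1 — centre the observation: (x - mu) = (-2, 0, 2).

Step 2 — invert Sigma (cofactor / det for 3×3, or solve directly):
  Sigma^{-1} = [[0.2819, 0.0638, 0.0106],
 [0.0638, 0.1277, 0.0213],
 [0.0106, 0.0213, 0.1702]].

Step 3 — form the quadratic (x - mu)^T · Sigma^{-1} · (x - mu):
  Sigma^{-1} · (x - mu) = (-0.5426, -0.0851, 0.3191).
  (x - mu)^T · [Sigma^{-1} · (x - mu)] = (-2)·(-0.5426) + (0)·(-0.0851) + (2)·(0.3191) = 1.7234.

Step 4 — take square root: d = √(1.7234) ≈ 1.3128.

d(x, mu) = √(1.7234) ≈ 1.3128


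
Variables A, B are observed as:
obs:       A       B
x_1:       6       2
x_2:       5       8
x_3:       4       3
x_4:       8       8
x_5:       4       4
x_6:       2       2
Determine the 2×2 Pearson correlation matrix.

Step 1 — column means:
  mean(A) = (6 + 5 + 4 + 8 + 4 + 2) / 6 = 29/6 = 4.8333
  mean(B) = (2 + 8 + 3 + 8 + 4 + 2) / 6 = 27/6 = 4.5

Step 2 — sample variances and covariances s[i,j] = (1/(n-1)) · Σ_k (x_{k,i} - mean_i) · (x_{k,j} - mean_j), with n-1 = 5:
  s[A,A] = ((1.1667)·(1.1667) + (0.1667)·(0.1667) + (-0.8333)·(-0.8333) + (3.1667)·(3.1667) + (-0.8333)·(-0.8333) + (-2.8333)·(-2.8333)) / 5 = 20.8333/5 = 4.1667
  s[A,B] = ((1.1667)·(-2.5) + (0.1667)·(3.5) + (-0.8333)·(-1.5) + (3.1667)·(3.5) + (-0.8333)·(-0.5) + (-2.8333)·(-2.5)) / 5 = 17.5/5 = 3.5
  s[B,B] = ((-2.5)·(-2.5) + (3.5)·(3.5) + (-1.5)·(-1.5) + (3.5)·(3.5) + (-0.5)·(-0.5) + (-2.5)·(-2.5)) / 5 = 39.5/5 = 7.9
  Sample standard deviations s_i = √(s[i,i]):
  s(A) = √(4.1667) = 2.0412
  s(B) = √(7.9) = 2.8107

Step 3 — r_{ij} = s_{ij} / (s_i · s_j):
  r[A,A] = 1 (diagonal).
  r[A,B] = 3.5 / (2.0412 · 2.8107) = 3.5 / 5.7373 = 0.61
  r[B,B] = 1 (diagonal).

R is symmetric with unit diagonal. Assembling:

R = [[1, 0.61],
 [0.61, 1]]


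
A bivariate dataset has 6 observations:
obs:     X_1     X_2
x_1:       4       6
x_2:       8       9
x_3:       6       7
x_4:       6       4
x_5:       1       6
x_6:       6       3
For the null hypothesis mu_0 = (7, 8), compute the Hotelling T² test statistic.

Step 1 — sample mean vector:
  mean(X_1) = (4 + 8 + 6 + 6 + 1 + 6) / 6 = 31/6 = 5.1667
  mean(X_2) = (6 + 9 + 7 + 4 + 6 + 3) / 6 = 35/6 = 5.8333
  x̄ = (5.1667, 5.8333),  deviation x̄ - mu_0 = (5.1667, 5.8333) - (7, 8) = (-1.8333, -2.1667).

Step 2 — sample covariance matrix, S[i,j] = (1/(n-1)) · Σ_k (x_{k,i} - mean_i) · (x_{k,j} - mean_j), divisor n-1 = 5:
  S[X_1,X_1] = ((-1.1667)·(-1.1667) + (2.8333)·(2.8333) + (0.8333)·(0.8333) + (0.8333)·(0.8333) + (-4.1667)·(-4.1667) + (0.8333)·(0.8333)) / 5 = 28.8333/5 = 5.7667
  S[X_1,X_2] = ((-1.1667)·(0.1667) + (2.8333)·(3.1667) + (0.8333)·(1.1667) + (0.8333)·(-1.8333) + (-4.1667)·(0.1667) + (0.8333)·(-2.8333)) / 5 = 5.1667/5 = 1.0333
  S[X_2,X_2] = ((0.1667)·(0.1667) + (3.1667)·(3.1667) + (1.1667)·(1.1667) + (-1.8333)·(-1.8333) + (0.1667)·(0.1667) + (-2.8333)·(-2.8333)) / 5 = 22.8333/5 = 4.5667
  S = [[5.7667, 1.0333],
 [1.0333, 4.5667]].

Step 3 — invert S. det(S) = 5.7667·4.5667 - (1.0333)² = 25.2667.
  S^{-1} = (1/det) · [[d, -b], [-b, a]] = [[0.1807, -0.0409],
 [-0.0409, 0.2282]].

Step 4 — quadratic form (x̄ - mu_0)^T · S^{-1} · (x̄ - mu_0):
  S^{-1} · (x̄ - mu_0) = (-0.2427, -0.4195),
  (x̄ - mu_0)^T · [...] = (-1.8333)·(-0.2427) + (-2.1667)·(-0.4195) = 1.354.

Step 5 — scale by n: T² = 6 · 1.354 = 8.124.

T² ≈ 8.124


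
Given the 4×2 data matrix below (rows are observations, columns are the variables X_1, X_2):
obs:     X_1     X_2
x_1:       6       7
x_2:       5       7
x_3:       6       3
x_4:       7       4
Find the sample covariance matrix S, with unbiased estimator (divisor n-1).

Step 1 — column means:
  mean(X_1) = (6 + 5 + 6 + 7) / 4 = 24/4 = 6
  mean(X_2) = (7 + 7 + 3 + 4) / 4 = 21/4 = 5.25

Step 2 — sample covariance S[i,j] = (1/(n-1)) · Σ_k (x_{k,i} - mean_i) · (x_{k,j} - mean_j), with n-1 = 3.
  S[X_1,X_1] = ((0)·(0) + (-1)·(-1) + (0)·(0) + (1)·(1)) / 3 = 2/3 = 0.6667
  S[X_1,X_2] = ((0)·(1.75) + (-1)·(1.75) + (0)·(-2.25) + (1)·(-1.25)) / 3 = -3/3 = -1
  S[X_2,X_2] = ((1.75)·(1.75) + (1.75)·(1.75) + (-2.25)·(-2.25) + (-1.25)·(-1.25)) / 3 = 12.75/3 = 4.25

S is symmetric (S[j,i] = S[i,j]). Assembling:

S = [[0.6667, -1],
 [-1, 4.25]]


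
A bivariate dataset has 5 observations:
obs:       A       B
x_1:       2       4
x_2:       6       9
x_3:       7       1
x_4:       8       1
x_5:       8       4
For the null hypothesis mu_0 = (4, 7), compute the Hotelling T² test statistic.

Step 1 — sample mean vector:
  mean(A) = (2 + 6 + 7 + 8 + 8) / 5 = 31/5 = 6.2
  mean(B) = (4 + 9 + 1 + 1 + 4) / 5 = 19/5 = 3.8
  x̄ = (6.2, 3.8),  deviation x̄ - mu_0 = (6.2, 3.8) - (4, 7) = (2.2, -3.2).

Step 2 — sample covariance matrix, S[i,j] = (1/(n-1)) · Σ_k (x_{k,i} - mean_i) · (x_{k,j} - mean_j), divisor n-1 = 4:
  S[A,A] = ((-4.2)·(-4.2) + (-0.2)·(-0.2) + (0.8)·(0.8) + (1.8)·(1.8) + (1.8)·(1.8)) / 4 = 24.8/4 = 6.2
  S[A,B] = ((-4.2)·(0.2) + (-0.2)·(5.2) + (0.8)·(-2.8) + (1.8)·(-2.8) + (1.8)·(0.2)) / 4 = -8.8/4 = -2.2
  S[B,B] = ((0.2)·(0.2) + (5.2)·(5.2) + (-2.8)·(-2.8) + (-2.8)·(-2.8) + (0.2)·(0.2)) / 4 = 42.8/4 = 10.7
  S = [[6.2, -2.2],
 [-2.2, 10.7]].

Step 3 — invert S. det(S) = 6.2·10.7 - (-2.2)² = 61.5.
  S^{-1} = (1/det) · [[d, -b], [-b, a]] = [[0.174, 0.0358],
 [0.0358, 0.1008]].

Step 4 — quadratic form (x̄ - mu_0)^T · S^{-1} · (x̄ - mu_0):
  S^{-1} · (x̄ - mu_0) = (0.2683, -0.2439),
  (x̄ - mu_0)^T · [...] = (2.2)·(0.2683) + (-3.2)·(-0.2439) = 1.3707.

Step 5 — scale by n: T² = 5 · 1.3707 = 6.8537.

T² ≈ 6.8537


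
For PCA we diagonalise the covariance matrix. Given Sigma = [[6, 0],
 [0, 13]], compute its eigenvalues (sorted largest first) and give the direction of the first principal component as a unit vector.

Step 1 — characteristic polynomial of 2×2 Sigma:
  det(Sigma - λI) = λ² - trace · λ + det = 0.
  trace = 6 + 13 = 19, det = 6·13 - (0)² = 78.
Step 2 — discriminant:
  Δ = trace² - 4·det = 361 - 312 = 49.
Step 3 — eigenvalues:
  λ = (trace ± √Δ)/2 = (19 ± 7)/2,
  λ_1 = 13,  λ_2 = 6.

Step 4 — unit eigenvector for λ_1: Sigma is diagonal, so its eigenvectors are the coordinate axes. λ_1 = 13 is the diagonal entry on the second coordinate axis, hence
  v_1 = (0, 1) (||v_1|| = 1).

λ_1 = 13,  λ_2 = 6;  v_1 ≈ (0, 1)


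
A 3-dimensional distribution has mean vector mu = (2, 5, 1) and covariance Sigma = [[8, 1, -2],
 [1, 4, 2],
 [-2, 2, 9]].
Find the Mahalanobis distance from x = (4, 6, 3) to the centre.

Step 1 — centre the observation: (x - mu) = (2, 1, 2).

Step 2 — invert Sigma (cofactor / det for 3×3, or solve directly):
  Sigma^{-1} = [[0.1435, -0.0583, 0.0448],
 [-0.0583, 0.3049, -0.0807],
 [0.0448, -0.0807, 0.139]].

Step 3 — form the quadratic (x - mu)^T · Sigma^{-1} · (x - mu):
  Sigma^{-1} · (x - mu) = (0.3184, 0.0269, 0.287).
  (x - mu)^T · [Sigma^{-1} · (x - mu)] = (2)·(0.3184) + (1)·(0.0269) + (2)·(0.287) = 1.2377.

Step 4 — take square root: d = √(1.2377) ≈ 1.1125.

d(x, mu) = √(1.2377) ≈ 1.1125


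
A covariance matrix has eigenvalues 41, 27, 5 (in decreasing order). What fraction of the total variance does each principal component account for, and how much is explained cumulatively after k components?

Step 1 — total variance = trace(Sigma) = Σ λ_i = 41 + 27 + 5 = 73.

Step 2 — fraction explained by component i = λ_i / Σ λ:
  PC1: 41/73 = 0.5616
  PC2: 27/73 = 0.3699
  PC3: 5/73 = 0.0685

Step 3 — cumulative fraction after k components = (λ_1 + ... + λ_k) / Σ λ:
  k = 1: 41/73 = 0.5616
  k = 2: (41 + 27)/73 = 68/73 = 0.9315
  k = 3: (41 + 27 + 5)/73 = 73/73 = 1

Summary (fraction, with percent):

explained: PC1 0.5616 (56.16%), PC2 0.3699 (36.99%), PC3 0.0685 (6.85%);  cumulative: 0.5616, 0.9315, 1


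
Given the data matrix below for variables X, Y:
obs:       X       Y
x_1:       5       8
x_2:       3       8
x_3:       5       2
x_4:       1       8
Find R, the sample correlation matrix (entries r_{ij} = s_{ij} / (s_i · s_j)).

Step 1 — column means:
  mean(X) = (5 + 3 + 5 + 1) / 4 = 14/4 = 3.5
  mean(Y) = (8 + 8 + 2 + 8) / 4 = 26/4 = 6.5

Step 2 — sample variances and covariances s[i,j] = (1/(n-1)) · Σ_k (x_{k,i} - mean_i) · (x_{k,j} - mean_j), with n-1 = 3:
  s[X,X] = ((1.5)·(1.5) + (-0.5)·(-0.5) + (1.5)·(1.5) + (-2.5)·(-2.5)) / 3 = 11/3 = 3.6667
  s[X,Y] = ((1.5)·(1.5) + (-0.5)·(1.5) + (1.5)·(-4.5) + (-2.5)·(1.5)) / 3 = -9/3 = -3
  s[Y,Y] = ((1.5)·(1.5) + (1.5)·(1.5) + (-4.5)·(-4.5) + (1.5)·(1.5)) / 3 = 27/3 = 9
  Sample standard deviations s_i = √(s[i,i]):
  s(X) = √(3.6667) = 1.9149
  s(Y) = √(9) = 3

Step 3 — r_{ij} = s_{ij} / (s_i · s_j):
  r[X,X] = 1 (diagonal).
  r[X,Y] = -3 / (1.9149 · 3) = -3 / 5.7446 = -0.5222
  r[Y,Y] = 1 (diagonal).

R is symmetric with unit diagonal. Assembling:

R = [[1, -0.5222],
 [-0.5222, 1]]


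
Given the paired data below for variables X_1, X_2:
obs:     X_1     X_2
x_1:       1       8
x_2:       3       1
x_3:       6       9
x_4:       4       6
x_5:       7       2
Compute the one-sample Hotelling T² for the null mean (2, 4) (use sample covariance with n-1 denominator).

Step 1 — sample mean vector:
  mean(X_1) = (1 + 3 + 6 + 4 + 7) / 5 = 21/5 = 4.2
  mean(X_2) = (8 + 1 + 9 + 6 + 2) / 5 = 26/5 = 5.2
  x̄ = (4.2, 5.2),  deviation x̄ - mu_0 = (4.2, 5.2) - (2, 4) = (2.2, 1.2).

Step 2 — sample covariance matrix, S[i,j] = (1/(n-1)) · Σ_k (x_{k,i} - mean_i) · (x_{k,j} - mean_j), divisor n-1 = 4:
  S[X_1,X_1] = ((-3.2)·(-3.2) + (-1.2)·(-1.2) + (1.8)·(1.8) + (-0.2)·(-0.2) + (2.8)·(2.8)) / 4 = 22.8/4 = 5.7
  S[X_1,X_2] = ((-3.2)·(2.8) + (-1.2)·(-4.2) + (1.8)·(3.8) + (-0.2)·(0.8) + (2.8)·(-3.2)) / 4 = -6.2/4 = -1.55
  S[X_2,X_2] = ((2.8)·(2.8) + (-4.2)·(-4.2) + (3.8)·(3.8) + (0.8)·(0.8) + (-3.2)·(-3.2)) / 4 = 50.8/4 = 12.7
  S = [[5.7, -1.55],
 [-1.55, 12.7]].

Step 3 — invert S. det(S) = 5.7·12.7 - (-1.55)² = 69.9875.
  S^{-1} = (1/det) · [[d, -b], [-b, a]] = [[0.1815, 0.0221],
 [0.0221, 0.0814]].

Step 4 — quadratic form (x̄ - mu_0)^T · S^{-1} · (x̄ - mu_0):
  S^{-1} · (x̄ - mu_0) = (0.4258, 0.1465),
  (x̄ - mu_0)^T · [...] = (2.2)·(0.4258) + (1.2)·(0.1465) = 1.1125.

Step 5 — scale by n: T² = 5 · 1.1125 = 5.5624.

T² ≈ 5.5624


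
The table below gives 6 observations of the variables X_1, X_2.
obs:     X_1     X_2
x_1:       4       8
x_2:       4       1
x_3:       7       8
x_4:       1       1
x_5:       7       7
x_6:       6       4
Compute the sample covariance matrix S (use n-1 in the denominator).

Step 1 — column means:
  mean(X_1) = (4 + 4 + 7 + 1 + 7 + 6) / 6 = 29/6 = 4.8333
  mean(X_2) = (8 + 1 + 8 + 1 + 7 + 4) / 6 = 29/6 = 4.8333

Step 2 — sample covariance S[i,j] = (1/(n-1)) · Σ_k (x_{k,i} - mean_i) · (x_{k,j} - mean_j), with n-1 = 5.
  S[X_1,X_1] = ((-0.8333)·(-0.8333) + (-0.8333)·(-0.8333) + (2.1667)·(2.1667) + (-3.8333)·(-3.8333) + (2.1667)·(2.1667) + (1.1667)·(1.1667)) / 5 = 26.8333/5 = 5.3667
  S[X_1,X_2] = ((-0.8333)·(3.1667) + (-0.8333)·(-3.8333) + (2.1667)·(3.1667) + (-3.8333)·(-3.8333) + (2.1667)·(2.1667) + (1.1667)·(-0.8333)) / 5 = 25.8333/5 = 5.1667
  S[X_2,X_2] = ((3.1667)·(3.1667) + (-3.8333)·(-3.8333) + (3.1667)·(3.1667) + (-3.8333)·(-3.8333) + (2.1667)·(2.1667) + (-0.8333)·(-0.8333)) / 5 = 54.8333/5 = 10.9667

S is symmetric (S[j,i] = S[i,j]). Assembling:

S = [[5.3667, 5.1667],
 [5.1667, 10.9667]]


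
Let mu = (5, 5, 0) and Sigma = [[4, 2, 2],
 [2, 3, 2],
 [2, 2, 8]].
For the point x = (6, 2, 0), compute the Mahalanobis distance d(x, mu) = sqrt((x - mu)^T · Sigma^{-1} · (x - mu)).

Step 1 — centre the observation: (x - mu) = (1, -3, 0).

Step 2 — invert Sigma (cofactor / det for 3×3, or solve directly):
  Sigma^{-1} = [[0.3846, -0.2308, -0.0385],
 [-0.2308, 0.5385, -0.0769],
 [-0.0385, -0.0769, 0.1538]].

Step 3 — form the quadratic (x - mu)^T · Sigma^{-1} · (x - mu):
  Sigma^{-1} · (x - mu) = (1.0769, -1.8462, 0.1923).
  (x - mu)^T · [Sigma^{-1} · (x - mu)] = (1)·(1.0769) + (-3)·(-1.8462) + (0)·(0.1923) = 6.6154.

Step 4 — take square root: d = √(6.6154) ≈ 2.572.

d(x, mu) = √(6.6154) ≈ 2.572


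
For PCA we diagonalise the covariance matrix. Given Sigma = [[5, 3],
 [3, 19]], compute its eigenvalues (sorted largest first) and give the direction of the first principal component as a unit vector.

Step 1 — characteristic polynomial of 2×2 Sigma:
  det(Sigma - λI) = λ² - trace · λ + det = 0.
  trace = 5 + 19 = 24, det = 5·19 - (3)² = 86.
Step 2 — discriminant:
  Δ = trace² - 4·det = 576 - 344 = 232.
Step 3 — eigenvalues:
  λ = (trace ± √Δ)/2 = (24 ± 15.2315)/2,
  λ_1 = 19.6158,  λ_2 = 4.3842.

Step 4 — unit eigenvector for λ_1: solve (Sigma - λ_1 I)v = 0. First row:
  (5 - 19.6158)·v_x + (3)·v_y = 0, i.e. (-14.6158)·v_x + (3)·v_y = 0,
  so v ∝ (b, λ_1 - a) = (3, 14.6158) = u.
  ||u|| = √((3)² + (14.6158)²) = √(222.6208) ≈ 14.9205,
  v_1 = u/||u|| ≈ (0.2011, 0.9796) (||v_1|| = 1).

λ_1 = 19.6158,  λ_2 = 4.3842;  v_1 ≈ (0.2011, 0.9796)


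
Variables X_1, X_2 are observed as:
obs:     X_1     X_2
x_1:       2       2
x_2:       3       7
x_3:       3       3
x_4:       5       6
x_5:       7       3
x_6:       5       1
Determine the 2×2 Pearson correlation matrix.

Step 1 — column means:
  mean(X_1) = (2 + 3 + 3 + 5 + 7 + 5) / 6 = 25/6 = 4.1667
  mean(X_2) = (2 + 7 + 3 + 6 + 3 + 1) / 6 = 22/6 = 3.6667

Step 2 — sample variances and covariances s[i,j] = (1/(n-1)) · Σ_k (x_{k,i} - mean_i) · (x_{k,j} - mean_j), with n-1 = 5:
  s[X_1,X_1] = ((-2.1667)·(-2.1667) + (-1.1667)·(-1.1667) + (-1.1667)·(-1.1667) + (0.8333)·(0.8333) + (2.8333)·(2.8333) + (0.8333)·(0.8333)) / 5 = 16.8333/5 = 3.3667
  s[X_1,X_2] = ((-2.1667)·(-1.6667) + (-1.1667)·(3.3333) + (-1.1667)·(-0.6667) + (0.8333)·(2.3333) + (2.8333)·(-0.6667) + (0.8333)·(-2.6667)) / 5 = -1.6667/5 = -0.3333
  s[X_2,X_2] = ((-1.6667)·(-1.6667) + (3.3333)·(3.3333) + (-0.6667)·(-0.6667) + (2.3333)·(2.3333) + (-0.6667)·(-0.6667) + (-2.6667)·(-2.6667)) / 5 = 27.3333/5 = 5.4667
  Sample standard deviations s_i = √(s[i,i]):
  s(X_1) = √(3.3667) = 1.8348
  s(X_2) = √(5.4667) = 2.3381

Step 3 — r_{ij} = s_{ij} / (s_i · s_j):
  r[X_1,X_1] = 1 (diagonal).
  r[X_1,X_2] = -0.3333 / (1.8348 · 2.3381) = -0.3333 / 4.29 = -0.0777
  r[X_2,X_2] = 1 (diagonal).

R is symmetric with unit diagonal. Assembling:

R = [[1, -0.0777],
 [-0.0777, 1]]


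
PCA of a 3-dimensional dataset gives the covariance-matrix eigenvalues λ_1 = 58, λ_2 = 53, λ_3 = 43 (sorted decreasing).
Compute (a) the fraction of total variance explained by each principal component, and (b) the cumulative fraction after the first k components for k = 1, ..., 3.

Step 1 — total variance = trace(Sigma) = Σ λ_i = 58 + 53 + 43 = 154.

Step 2 — fraction explained by component i = λ_i / Σ λ:
  PC1: 58/154 = 0.3766
  PC2: 53/154 = 0.3442
  PC3: 43/154 = 0.2792

Step 3 — cumulative fraction after k components = (λ_1 + ... + λ_k) / Σ λ:
  k = 1: 58/154 = 0.3766
  k = 2: (58 + 53)/154 = 111/154 = 0.7208
  k = 3: (58 + 53 + 43)/154 = 154/154 = 1

Summary (fraction, with percent):

explained: PC1 0.3766 (37.66%), PC2 0.3442 (34.42%), PC3 0.2792 (27.92%);  cumulative: 0.3766, 0.7208, 1


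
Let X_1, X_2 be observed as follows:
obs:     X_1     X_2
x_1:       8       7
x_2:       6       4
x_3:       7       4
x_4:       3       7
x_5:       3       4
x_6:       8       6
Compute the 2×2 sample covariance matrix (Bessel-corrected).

Step 1 — column means:
  mean(X_1) = (8 + 6 + 7 + 3 + 3 + 8) / 6 = 35/6 = 5.8333
  mean(X_2) = (7 + 4 + 4 + 7 + 4 + 6) / 6 = 32/6 = 5.3333

Step 2 — sample covariance S[i,j] = (1/(n-1)) · Σ_k (x_{k,i} - mean_i) · (x_{k,j} - mean_j), with n-1 = 5.
  S[X_1,X_1] = ((2.1667)·(2.1667) + (0.1667)·(0.1667) + (1.1667)·(1.1667) + (-2.8333)·(-2.8333) + (-2.8333)·(-2.8333) + (2.1667)·(2.1667)) / 5 = 26.8333/5 = 5.3667
  S[X_1,X_2] = ((2.1667)·(1.6667) + (0.1667)·(-1.3333) + (1.1667)·(-1.3333) + (-2.8333)·(1.6667) + (-2.8333)·(-1.3333) + (2.1667)·(0.6667)) / 5 = 2.3333/5 = 0.4667
  S[X_2,X_2] = ((1.6667)·(1.6667) + (-1.3333)·(-1.3333) + (-1.3333)·(-1.3333) + (1.6667)·(1.6667) + (-1.3333)·(-1.3333) + (0.6667)·(0.6667)) / 5 = 11.3333/5 = 2.2667

S is symmetric (S[j,i] = S[i,j]). Assembling:

S = [[5.3667, 0.4667],
 [0.4667, 2.2667]]


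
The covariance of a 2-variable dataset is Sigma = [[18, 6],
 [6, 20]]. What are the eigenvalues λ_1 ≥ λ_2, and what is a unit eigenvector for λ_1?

Step 1 — characteristic polynomial of 2×2 Sigma:
  det(Sigma - λI) = λ² - trace · λ + det = 0.
  trace = 18 + 20 = 38, det = 18·20 - (6)² = 324.
Step 2 — discriminant:
  Δ = trace² - 4·det = 1444 - 1296 = 148.
Step 3 — eigenvalues:
  λ = (trace ± √Δ)/2 = (38 ± 12.1655)/2,
  λ_1 = 25.0828,  λ_2 = 12.9172.

Step 4 — unit eigenvector for λ_1: solve (Sigma - λ_1 I)v = 0. First row:
  (18 - 25.0828)·v_x + (6)·v_y = 0, i.e. (-7.0828)·v_x + (6)·v_y = 0,
  so v ∝ (b, λ_1 - a) = (6, 7.0828) = u.
  ||u|| = √((6)² + (7.0828)²) = √(86.1655) ≈ 9.2825,
  v_1 = u/||u|| ≈ (0.6464, 0.763) (||v_1|| = 1).

λ_1 = 25.0828,  λ_2 = 12.9172;  v_1 ≈ (0.6464, 0.763)


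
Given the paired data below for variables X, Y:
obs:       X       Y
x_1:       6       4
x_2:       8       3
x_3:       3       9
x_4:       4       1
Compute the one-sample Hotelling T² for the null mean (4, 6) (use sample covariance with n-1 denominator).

Step 1 — sample mean vector:
  mean(X) = (6 + 8 + 3 + 4) / 4 = 21/4 = 5.25
  mean(Y) = (4 + 3 + 9 + 1) / 4 = 17/4 = 4.25
  x̄ = (5.25, 4.25),  deviation x̄ - mu_0 = (5.25, 4.25) - (4, 6) = (1.25, -1.75).

Step 2 — sample covariance matrix, S[i,j] = (1/(n-1)) · Σ_k (x_{k,i} - mean_i) · (x_{k,j} - mean_j), divisor n-1 = 3:
  S[X,X] = ((0.75)·(0.75) + (2.75)·(2.75) + (-2.25)·(-2.25) + (-1.25)·(-1.25)) / 3 = 14.75/3 = 4.9167
  S[X,Y] = ((0.75)·(-0.25) + (2.75)·(-1.25) + (-2.25)·(4.75) + (-1.25)·(-3.25)) / 3 = -10.25/3 = -3.4167
  S[Y,Y] = ((-0.25)·(-0.25) + (-1.25)·(-1.25) + (4.75)·(4.75) + (-3.25)·(-3.25)) / 3 = 34.75/3 = 11.5833
  S = [[4.9167, -3.4167],
 [-3.4167, 11.5833]].

Step 3 — invert S. det(S) = 4.9167·11.5833 - (-3.4167)² = 45.2778.
  S^{-1} = (1/det) · [[d, -b], [-b, a]] = [[0.2558, 0.0755],
 [0.0755, 0.1086]].

Step 4 — quadratic form (x̄ - mu_0)^T · S^{-1} · (x̄ - mu_0):
  S^{-1} · (x̄ - mu_0) = (0.1877, -0.0957),
  (x̄ - mu_0)^T · [...] = (1.25)·(0.1877) + (-1.75)·(-0.0957) = 0.4021.

Step 5 — scale by n: T² = 4 · 0.4021 = 1.6086.

T² ≈ 1.6086


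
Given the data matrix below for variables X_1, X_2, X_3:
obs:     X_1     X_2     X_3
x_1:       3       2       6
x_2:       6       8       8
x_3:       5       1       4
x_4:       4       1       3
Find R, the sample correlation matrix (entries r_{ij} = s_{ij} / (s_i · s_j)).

Step 1 — column means:
  mean(X_1) = (3 + 6 + 5 + 4) / 4 = 18/4 = 4.5
  mean(X_2) = (2 + 8 + 1 + 1) / 4 = 12/4 = 3
  mean(X_3) = (6 + 8 + 4 + 3) / 4 = 21/4 = 5.25

Step 2 — sample variances and covariances s[i,j] = (1/(n-1)) · Σ_k (x_{k,i} - mean_i) · (x_{k,j} - mean_j), with n-1 = 3:
  s[X_1,X_1] = ((-1.5)·(-1.5) + (1.5)·(1.5) + (0.5)·(0.5) + (-0.5)·(-0.5)) / 3 = 5/3 = 1.6667
  s[X_1,X_2] = ((-1.5)·(-1) + (1.5)·(5) + (0.5)·(-2) + (-0.5)·(-2)) / 3 = 9/3 = 3
  s[X_1,X_3] = ((-1.5)·(0.75) + (1.5)·(2.75) + (0.5)·(-1.25) + (-0.5)·(-2.25)) / 3 = 3.5/3 = 1.1667
  s[X_2,X_2] = ((-1)·(-1) + (5)·(5) + (-2)·(-2) + (-2)·(-2)) / 3 = 34/3 = 11.3333
  s[X_2,X_3] = ((-1)·(0.75) + (5)·(2.75) + (-2)·(-1.25) + (-2)·(-2.25)) / 3 = 20/3 = 6.6667
  s[X_3,X_3] = ((0.75)·(0.75) + (2.75)·(2.75) + (-1.25)·(-1.25) + (-2.25)·(-2.25)) / 3 = 14.75/3 = 4.9167
  Sample standard deviations s_i = √(s[i,i]):
  s(X_1) = √(1.6667) = 1.291
  s(X_2) = √(11.3333) = 3.3665
  s(X_3) = √(4.9167) = 2.2174

Step 3 — r_{ij} = s_{ij} / (s_i · s_j):
  r[X_1,X_1] = 1 (diagonal).
  r[X_1,X_2] = 3 / (1.291 · 3.3665) = 3 / 4.3461 = 0.6903
  r[X_1,X_3] = 1.1667 / (1.291 · 2.2174) = 1.1667 / 2.8626 = 0.4076
  r[X_2,X_2] = 1 (diagonal).
  r[X_2,X_3] = 6.6667 / (3.3665 · 2.2174) = 6.6667 / 7.4647 = 0.8931
  r[X_3,X_3] = 1 (diagonal).

R is symmetric with unit diagonal. Assembling:

R = [[1, 0.6903, 0.4076],
 [0.6903, 1, 0.8931],
 [0.4076, 0.8931, 1]]


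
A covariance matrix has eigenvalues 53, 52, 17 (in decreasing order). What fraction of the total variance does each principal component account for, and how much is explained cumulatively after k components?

Step 1 — total variance = trace(Sigma) = Σ λ_i = 53 + 52 + 17 = 122.

Step 2 — fraction explained by component i = λ_i / Σ λ:
  PC1: 53/122 = 0.4344
  PC2: 52/122 = 0.4262
  PC3: 17/122 = 0.1393

Step 3 — cumulative fraction after k components = (λ_1 + ... + λ_k) / Σ λ:
  k = 1: 53/122 = 0.4344
  k = 2: (53 + 52)/122 = 105/122 = 0.8607
  k = 3: (53 + 52 + 17)/122 = 122/122 = 1

Summary (fraction, with percent):

explained: PC1 0.4344 (43.44%), PC2 0.4262 (42.62%), PC3 0.1393 (13.93%);  cumulative: 0.4344, 0.8607, 1


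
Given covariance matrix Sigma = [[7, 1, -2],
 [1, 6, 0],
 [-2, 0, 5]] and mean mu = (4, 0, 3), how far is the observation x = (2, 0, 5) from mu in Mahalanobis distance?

Step 1 — centre the observation: (x - mu) = (-2, 0, 2).

Step 2 — invert Sigma (cofactor / det for 3×3, or solve directly):
  Sigma^{-1} = [[0.1657, -0.0276, 0.0663],
 [-0.0276, 0.1713, -0.011],
 [0.0663, -0.011, 0.2265]].

Step 3 — form the quadratic (x - mu)^T · Sigma^{-1} · (x - mu):
  Sigma^{-1} · (x - mu) = (-0.1989, 0.0331, 0.3204).
  (x - mu)^T · [Sigma^{-1} · (x - mu)] = (-2)·(-0.1989) + (0)·(0.0331) + (2)·(0.3204) = 1.0387.

Step 4 — take square root: d = √(1.0387) ≈ 1.0192.

d(x, mu) = √(1.0387) ≈ 1.0192


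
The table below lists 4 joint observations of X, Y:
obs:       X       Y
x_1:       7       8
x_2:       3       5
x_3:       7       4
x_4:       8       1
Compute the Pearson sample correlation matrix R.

Step 1 — column means:
  mean(X) = (7 + 3 + 7 + 8) / 4 = 25/4 = 6.25
  mean(Y) = (8 + 5 + 4 + 1) / 4 = 18/4 = 4.5

Step 2 — sample variances and covariances s[i,j] = (1/(n-1)) · Σ_k (x_{k,i} - mean_i) · (x_{k,j} - mean_j), with n-1 = 3:
  s[X,X] = ((0.75)·(0.75) + (-3.25)·(-3.25) + (0.75)·(0.75) + (1.75)·(1.75)) / 3 = 14.75/3 = 4.9167
  s[X,Y] = ((0.75)·(3.5) + (-3.25)·(0.5) + (0.75)·(-0.5) + (1.75)·(-3.5)) / 3 = -5.5/3 = -1.8333
  s[Y,Y] = ((3.5)·(3.5) + (0.5)·(0.5) + (-0.5)·(-0.5) + (-3.5)·(-3.5)) / 3 = 25/3 = 8.3333
  Sample standard deviations s_i = √(s[i,i]):
  s(X) = √(4.9167) = 2.2174
  s(Y) = √(8.3333) = 2.8868

Step 3 — r_{ij} = s_{ij} / (s_i · s_j):
  r[X,X] = 1 (diagonal).
  r[X,Y] = -1.8333 / (2.2174 · 2.8868) = -1.8333 / 6.401 = -0.2864
  r[Y,Y] = 1 (diagonal).

R is symmetric with unit diagonal. Assembling:

R = [[1, -0.2864],
 [-0.2864, 1]]


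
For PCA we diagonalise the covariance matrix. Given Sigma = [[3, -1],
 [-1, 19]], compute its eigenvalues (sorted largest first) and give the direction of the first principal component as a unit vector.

Step 1 — characteristic polynomial of 2×2 Sigma:
  det(Sigma - λI) = λ² - trace · λ + det = 0.
  trace = 3 + 19 = 22, det = 3·19 - (-1)² = 56.
Step 2 — discriminant:
  Δ = trace² - 4·det = 484 - 224 = 260.
Step 3 — eigenvalues:
  λ = (trace ± √Δ)/2 = (22 ± 16.1245)/2,
  λ_1 = 19.0623,  λ_2 = 2.9377.

Step 4 — unit eigenvector for λ_1: solve (Sigma - λ_1 I)v = 0. First row:
  (3 - 19.0623)·v_x + (-1)·v_y = 0, i.e. (-16.0623)·v_x + (-1)·v_y = 0,
  so v ∝ (b, λ_1 - a) = (-1, 16.0623); multiply by -1 so the first entry is positive: u = (1, -16.0623).
  ||u|| = √((1)² + (-16.0623)²) = √(258.9961) ≈ 16.0934,
  v_1 = u/||u|| ≈ (0.0621, -0.9981) (||v_1|| = 1).

λ_1 = 19.0623,  λ_2 = 2.9377;  v_1 ≈ (0.0621, -0.9981)


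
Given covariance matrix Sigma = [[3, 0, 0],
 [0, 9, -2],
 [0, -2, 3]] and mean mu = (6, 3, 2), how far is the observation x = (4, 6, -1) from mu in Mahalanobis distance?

Step 1 — centre the observation: (x - mu) = (-2, 3, -3).

Step 2 — invert Sigma (cofactor / det for 3×3, or solve directly):
  Sigma^{-1} = [[0.3333, 0, 0],
 [0, 0.1304, 0.087],
 [0, 0.087, 0.3913]].

Step 3 — form the quadratic (x - mu)^T · Sigma^{-1} · (x - mu):
  Sigma^{-1} · (x - mu) = (-0.6667, 0.1304, -0.913).
  (x - mu)^T · [Sigma^{-1} · (x - mu)] = (-2)·(-0.6667) + (3)·(0.1304) + (-3)·(-0.913) = 4.4638.

Step 4 — take square root: d = √(4.4638) ≈ 2.1128.

d(x, mu) = √(4.4638) ≈ 2.1128


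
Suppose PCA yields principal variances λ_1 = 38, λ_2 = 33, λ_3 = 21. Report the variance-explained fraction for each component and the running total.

Step 1 — total variance = trace(Sigma) = Σ λ_i = 38 + 33 + 21 = 92.

Step 2 — fraction explained by component i = λ_i / Σ λ:
  PC1: 38/92 = 0.413
  PC2: 33/92 = 0.3587
  PC3: 21/92 = 0.2283

Step 3 — cumulative fraction after k components = (λ_1 + ... + λ_k) / Σ λ:
  k = 1: 38/92 = 0.413
  k = 2: (38 + 33)/92 = 71/92 = 0.7717
  k = 3: (38 + 33 + 21)/92 = 92/92 = 1

Summary (fraction, with percent):

explained: PC1 0.413 (41.3%), PC2 0.3587 (35.87%), PC3 0.2283 (22.83%);  cumulative: 0.413, 0.7717, 1


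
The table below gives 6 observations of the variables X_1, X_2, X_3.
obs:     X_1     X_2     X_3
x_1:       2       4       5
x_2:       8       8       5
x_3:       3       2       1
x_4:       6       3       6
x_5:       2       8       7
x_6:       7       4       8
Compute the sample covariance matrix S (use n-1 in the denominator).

Step 1 — column means:
  mean(X_1) = (2 + 8 + 3 + 6 + 2 + 7) / 6 = 28/6 = 4.6667
  mean(X_2) = (4 + 8 + 2 + 3 + 8 + 4) / 6 = 29/6 = 4.8333
  mean(X_3) = (5 + 5 + 1 + 6 + 7 + 8) / 6 = 32/6 = 5.3333

Step 2 — sample covariance S[i,j] = (1/(n-1)) · Σ_k (x_{k,i} - mean_i) · (x_{k,j} - mean_j), with n-1 = 5.
  S[X_1,X_1] = ((-2.6667)·(-2.6667) + (3.3333)·(3.3333) + (-1.6667)·(-1.6667) + (1.3333)·(1.3333) + (-2.6667)·(-2.6667) + (2.3333)·(2.3333)) / 5 = 35.3333/5 = 7.0667
  S[X_1,X_2] = ((-2.6667)·(-0.8333) + (3.3333)·(3.1667) + (-1.6667)·(-2.8333) + (1.3333)·(-1.8333) + (-2.6667)·(3.1667) + (2.3333)·(-0.8333)) / 5 = 4.6667/5 = 0.9333
  S[X_1,X_3] = ((-2.6667)·(-0.3333) + (3.3333)·(-0.3333) + (-1.6667)·(-4.3333) + (1.3333)·(0.6667) + (-2.6667)·(1.6667) + (2.3333)·(2.6667)) / 5 = 9.6667/5 = 1.9333
  S[X_2,X_2] = ((-0.8333)·(-0.8333) + (3.1667)·(3.1667) + (-2.8333)·(-2.8333) + (-1.8333)·(-1.8333) + (3.1667)·(3.1667) + (-0.8333)·(-0.8333)) / 5 = 32.8333/5 = 6.5667
  S[X_2,X_3] = ((-0.8333)·(-0.3333) + (3.1667)·(-0.3333) + (-2.8333)·(-4.3333) + (-1.8333)·(0.6667) + (3.1667)·(1.6667) + (-0.8333)·(2.6667)) / 5 = 13.3333/5 = 2.6667
  S[X_3,X_3] = ((-0.3333)·(-0.3333) + (-0.3333)·(-0.3333) + (-4.3333)·(-4.3333) + (0.6667)·(0.6667) + (1.6667)·(1.6667) + (2.6667)·(2.6667)) / 5 = 29.3333/5 = 5.8667

S is symmetric (S[j,i] = S[i,j]). Assembling:

S = [[7.0667, 0.9333, 1.9333],
 [0.9333, 6.5667, 2.6667],
 [1.9333, 2.6667, 5.8667]]


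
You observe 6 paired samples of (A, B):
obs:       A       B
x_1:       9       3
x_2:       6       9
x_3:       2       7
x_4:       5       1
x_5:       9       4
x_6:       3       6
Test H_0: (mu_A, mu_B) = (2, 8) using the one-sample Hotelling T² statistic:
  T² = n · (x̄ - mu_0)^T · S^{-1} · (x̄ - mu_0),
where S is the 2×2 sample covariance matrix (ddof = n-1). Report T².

Step 1 — sample mean vector:
  mean(A) = (9 + 6 + 2 + 5 + 9 + 3) / 6 = 34/6 = 5.6667
  mean(B) = (3 + 9 + 7 + 1 + 4 + 6) / 6 = 30/6 = 5
  x̄ = (5.6667, 5),  deviation x̄ - mu_0 = (5.6667, 5) - (2, 8) = (3.6667, -3).

Step 2 — sample covariance matrix, S[i,j] = (1/(n-1)) · Σ_k (x_{k,i} - mean_i) · (x_{k,j} - mean_j), divisor n-1 = 5:
  S[A,A] = ((3.3333)·(3.3333) + (0.3333)·(0.3333) + (-3.6667)·(-3.6667) + (-0.6667)·(-0.6667) + (3.3333)·(3.3333) + (-2.6667)·(-2.6667)) / 5 = 43.3333/5 = 8.6667
  S[A,B] = ((3.3333)·(-2) + (0.3333)·(4) + (-3.6667)·(2) + (-0.6667)·(-4) + (3.3333)·(-1) + (-2.6667)·(1)) / 5 = -16/5 = -3.2
  S[B,B] = ((-2)·(-2) + (4)·(4) + (2)·(2) + (-4)·(-4) + (-1)·(-1) + (1)·(1)) / 5 = 42/5 = 8.4
  S = [[8.6667, -3.2],
 [-3.2, 8.4]].

Step 3 — invert S. det(S) = 8.6667·8.4 - (-3.2)² = 62.56.
  S^{-1} = (1/det) · [[d, -b], [-b, a]] = [[0.1343, 0.0512],
 [0.0512, 0.1385]].

Step 4 — quadratic form (x̄ - mu_0)^T · S^{-1} · (x̄ - mu_0):
  S^{-1} · (x̄ - mu_0) = (0.3389, -0.228),
  (x̄ - mu_0)^T · [...] = (3.6667)·(0.3389) + (-3)·(-0.228) = 1.9267.

Step 5 — scale by n: T² = 6 · 1.9267 = 11.5601.

T² ≈ 11.5601
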